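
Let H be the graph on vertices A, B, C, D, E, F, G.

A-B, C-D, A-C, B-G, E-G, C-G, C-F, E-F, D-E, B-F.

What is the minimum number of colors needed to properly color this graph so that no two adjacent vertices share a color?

2

D and E are adjacent, so at least 2 colors are needed.
2 colors suffice: color 1 → {B, C, E}; color 2 → {A, D, F, G}. Each edge has distinct colors on its endpoints.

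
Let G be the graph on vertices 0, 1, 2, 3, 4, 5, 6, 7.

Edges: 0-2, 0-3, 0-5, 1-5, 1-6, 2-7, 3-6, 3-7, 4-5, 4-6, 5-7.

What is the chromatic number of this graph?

The cycle 4-5-7-3-6-4 has odd length 5, so it cannot be 2-colored; at least 3 colors are needed.
3 colors suffice: color a → {2, 5, 6}; color b → {0, 1, 4, 7}; color c → {3}. Every edge joins two different colors.

3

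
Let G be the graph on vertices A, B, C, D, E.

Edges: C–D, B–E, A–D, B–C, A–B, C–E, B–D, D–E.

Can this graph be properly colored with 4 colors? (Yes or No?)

The chromatic number is 4. B, C, D, E are mutually adjacent (a clique of size 4), so at least 4 colors are needed.
4 colors suffice: color 1 → {D}; color 2 → {B}; color 3 → {A, E}; color 4 → {C}.
That is already a proper 4-coloring.

Yes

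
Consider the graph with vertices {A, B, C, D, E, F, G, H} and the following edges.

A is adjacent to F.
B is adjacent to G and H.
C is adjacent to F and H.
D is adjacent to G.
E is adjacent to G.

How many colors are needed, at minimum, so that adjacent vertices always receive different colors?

C and H are adjacent, so at least 2 colors are needed.
2 colors suffice: A=blue, B=blue, C=blue, D=blue, E=blue, F=red, G=red, H=red. Each edge has distinct colors on its endpoints.

2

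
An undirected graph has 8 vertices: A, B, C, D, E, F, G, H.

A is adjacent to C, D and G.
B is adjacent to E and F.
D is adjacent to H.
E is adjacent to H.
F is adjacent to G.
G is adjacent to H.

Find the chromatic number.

3

The cycle H-E-B-F-G-H has odd length 5, so it cannot be 2-colored; at least 3 colors are needed.
3 colors suffice: A=1, B=1, C=2, D=2, E=2, F=3, G=2, H=1. No two adjacent vertices share a color.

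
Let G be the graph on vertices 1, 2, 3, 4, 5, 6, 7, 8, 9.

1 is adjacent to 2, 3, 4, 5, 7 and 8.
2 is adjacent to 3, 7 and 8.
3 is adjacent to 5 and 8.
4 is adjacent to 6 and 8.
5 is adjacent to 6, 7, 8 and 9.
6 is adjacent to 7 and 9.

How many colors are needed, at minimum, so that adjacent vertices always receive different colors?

4

1, 3, 5, 8 are mutually adjacent (a clique of size 4), so at least 4 colors are needed.
4 colors suffice: color red → {2, 4, 5}; color blue → {1, 6}; color green → {7, 8, 9}; color yellow → {3}. Each edge has distinct colors on its endpoints.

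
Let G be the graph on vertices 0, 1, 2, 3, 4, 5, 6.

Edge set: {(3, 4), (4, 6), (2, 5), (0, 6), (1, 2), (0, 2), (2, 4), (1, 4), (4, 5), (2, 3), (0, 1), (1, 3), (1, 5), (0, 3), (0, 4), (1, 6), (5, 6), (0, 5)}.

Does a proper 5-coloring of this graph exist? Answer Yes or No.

The chromatic number is 5. 0, 1, 2, 3, 4 are pairwise adjacent (a clique of size 5), so at least 5 colors are needed.
5 colors suffice: color red → {1}; color blue → {0}; color green → {4}; color yellow → {2, 6}; color purple → {3, 5}.
That is already a proper 5-coloring.

Yes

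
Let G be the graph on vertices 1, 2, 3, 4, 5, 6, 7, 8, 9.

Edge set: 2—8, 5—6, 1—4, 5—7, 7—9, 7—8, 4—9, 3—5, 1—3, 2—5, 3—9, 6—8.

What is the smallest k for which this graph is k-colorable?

2

5 and 6 are adjacent, so at least 2 colors are needed.
One proper 2-coloring: 1=a, 2=b, 3=b, 4=b, 5=a, 6=b, 7=b, 8=a, 9=a. No two adjacent vertices share a color.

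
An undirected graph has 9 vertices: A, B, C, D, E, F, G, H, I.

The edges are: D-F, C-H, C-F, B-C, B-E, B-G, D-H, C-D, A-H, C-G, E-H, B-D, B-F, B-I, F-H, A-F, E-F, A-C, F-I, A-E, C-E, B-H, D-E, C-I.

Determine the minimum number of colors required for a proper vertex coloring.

6

B, C, D, E, F, H are pairwise adjacent (a clique of size 6), so at least 6 colors are needed.
6 colors suffice: color 1 → {C}; color 2 → {F, G}; color 3 → {A, B}; color 4 → {E, I}; color 5 → {H}; color 6 → {D}. Every edge joins two different colors.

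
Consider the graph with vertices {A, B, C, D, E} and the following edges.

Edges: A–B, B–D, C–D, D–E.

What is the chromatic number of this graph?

D and E are adjacent, so at least 2 colors are needed.
2 colors suffice: color red → {A, D}; color blue → {B, C, E}. No two adjacent vertices share a color.

2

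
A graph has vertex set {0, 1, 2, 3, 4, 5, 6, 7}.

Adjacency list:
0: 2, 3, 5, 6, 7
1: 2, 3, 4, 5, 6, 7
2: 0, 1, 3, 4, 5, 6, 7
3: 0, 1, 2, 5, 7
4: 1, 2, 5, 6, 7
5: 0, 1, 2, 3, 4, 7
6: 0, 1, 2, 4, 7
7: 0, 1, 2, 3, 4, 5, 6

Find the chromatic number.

0, 2, 3, 5, 7 are pairwise adjacent (a clique of size 5), so at least 5 colors are needed.
5 colors suffice: color red → {2}; color blue → {7}; color green → {5, 6}; color yellow → {0, 1}; color purple → {3, 4}. Every edge joins two different colors.

5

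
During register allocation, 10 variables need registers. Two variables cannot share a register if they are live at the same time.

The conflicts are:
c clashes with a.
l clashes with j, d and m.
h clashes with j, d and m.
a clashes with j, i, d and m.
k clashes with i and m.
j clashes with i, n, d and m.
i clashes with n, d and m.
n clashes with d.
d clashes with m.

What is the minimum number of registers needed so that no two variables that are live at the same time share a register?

a, j, i, d, m pairwise conflict, so at least 5 registers are needed.
A valid assignment using 5 registers: c=1, l=4, h=4, a=5, k=1, j=3, i=4, n=2, d=1, m=2. Every pair that conflicts lands in different registers.

5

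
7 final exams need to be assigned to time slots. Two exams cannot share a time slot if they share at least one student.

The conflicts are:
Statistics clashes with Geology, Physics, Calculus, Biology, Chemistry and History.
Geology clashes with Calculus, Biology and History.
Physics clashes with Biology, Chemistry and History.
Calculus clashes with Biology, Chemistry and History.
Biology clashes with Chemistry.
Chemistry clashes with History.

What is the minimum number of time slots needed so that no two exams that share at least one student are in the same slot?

Statistics, Geology, Calculus, Biology are mutually in conflict, so at least 4 time slots are needed.
4 time slots suffice: time slot 1 → {Statistics}; time slot 2 → {Geology, Chemistry}; time slot 3 → {Biology, History}; time slot 4 → {Physics, Calculus}. No two conflicting exams share a time slot.

4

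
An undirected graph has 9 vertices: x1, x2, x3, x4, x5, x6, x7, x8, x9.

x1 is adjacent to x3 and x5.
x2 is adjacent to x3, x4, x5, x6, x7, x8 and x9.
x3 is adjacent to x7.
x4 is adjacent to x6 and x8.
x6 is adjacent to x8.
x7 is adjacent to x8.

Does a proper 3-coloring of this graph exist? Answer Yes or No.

No

x2, x4, x6, x8 are mutually adjacent (a clique of size 4), so at least 4 colors are needed.
So 3 colors are not enough.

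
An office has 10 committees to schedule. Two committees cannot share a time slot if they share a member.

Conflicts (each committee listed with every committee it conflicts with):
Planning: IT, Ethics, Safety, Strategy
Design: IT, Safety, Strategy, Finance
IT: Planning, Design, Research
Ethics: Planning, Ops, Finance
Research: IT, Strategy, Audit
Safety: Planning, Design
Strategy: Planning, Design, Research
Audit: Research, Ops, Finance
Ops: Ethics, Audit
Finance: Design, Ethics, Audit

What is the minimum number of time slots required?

The cycle Finance-Design-IT-Research-Audit-Finance has odd length 5, so it cannot be 2-colored; at least 3 time slots are needed.
3 time slots suffice: time slot 1 → {Planning, Design, Audit}; time slot 2 → {IT, Ethics, Safety, Strategy}; time slot 3 → {Research, Ops, Finance}. Every pair that conflicts lands in different time slots.

3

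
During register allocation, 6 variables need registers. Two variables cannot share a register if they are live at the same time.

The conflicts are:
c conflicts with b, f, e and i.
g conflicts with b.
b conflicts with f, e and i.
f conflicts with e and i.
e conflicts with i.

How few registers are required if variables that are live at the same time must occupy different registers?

5

c, b, f, e, i are mutually in conflict, so at least 5 registers are needed.
5 registers suffice: register 1 → {b}; register 2 → {g, e}; register 3 → {i}; register 4 → {c}; register 5 → {f}. No two conflicting variables share a register.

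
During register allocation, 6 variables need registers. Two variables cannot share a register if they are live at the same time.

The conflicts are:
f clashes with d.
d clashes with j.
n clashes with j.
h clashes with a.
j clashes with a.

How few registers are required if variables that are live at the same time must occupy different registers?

2

d and j conflict, so at least 2 registers are needed.
2 registers suffice: register 1 → {f, h, j}; register 2 → {d, n, a}. Every pair that conflicts lands in different registers.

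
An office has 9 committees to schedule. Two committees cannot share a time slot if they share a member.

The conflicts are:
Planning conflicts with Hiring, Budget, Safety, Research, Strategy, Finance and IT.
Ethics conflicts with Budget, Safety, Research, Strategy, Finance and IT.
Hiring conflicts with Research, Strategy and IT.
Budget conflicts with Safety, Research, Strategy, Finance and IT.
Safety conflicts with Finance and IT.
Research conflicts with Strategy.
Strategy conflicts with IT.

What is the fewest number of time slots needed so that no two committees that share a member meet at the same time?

4

Ethics, Budget, Research, Strategy are mutually in conflict, so at least 4 time slots are needed.
4 time slots suffice: time slot 1 → {Planning, Ethics}; time slot 2 → {Hiring, Budget}; time slot 3 → {Safety, Strategy}; time slot 4 → {Research, Finance, IT}. Each listed conflict is separated.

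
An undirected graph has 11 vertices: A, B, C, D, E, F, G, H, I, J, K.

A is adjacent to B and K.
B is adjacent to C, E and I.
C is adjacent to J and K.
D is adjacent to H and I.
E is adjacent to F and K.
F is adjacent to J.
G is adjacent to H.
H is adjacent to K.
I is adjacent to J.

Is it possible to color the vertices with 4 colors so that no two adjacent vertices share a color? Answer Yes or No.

Yes

The chromatic number is 3. The cycle C-B-E-F-J-C has odd length 5, so it cannot be 2-colored; at least 3 colors are needed.
A valid assignment using 3 colors: A=blue, B=red, C=blue, D=red, E=blue, F=green, G=red, H=blue, I=blue, J=red, K=red.
Since 4 ≥ 3, a proper 4-coloring certainly exists.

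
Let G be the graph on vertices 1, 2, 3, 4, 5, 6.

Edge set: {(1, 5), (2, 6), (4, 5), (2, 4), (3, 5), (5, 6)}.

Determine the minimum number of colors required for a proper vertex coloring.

1 and 5 are adjacent, so at least 2 colors are needed.
One proper 2-coloring: 1=blue, 2=red, 3=blue, 4=blue, 5=red, 6=blue. Each edge has distinct colors on its endpoints.

2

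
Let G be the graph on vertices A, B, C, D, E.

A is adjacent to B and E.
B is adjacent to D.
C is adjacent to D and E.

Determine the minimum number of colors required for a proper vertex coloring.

3

The cycle E-C-D-B-A-E has odd length 5, so it cannot be 2-colored; at least 3 colors are needed.
One proper 3-coloring: A=green, B=blue, C=blue, D=red, E=red. No two adjacent vertices share a color.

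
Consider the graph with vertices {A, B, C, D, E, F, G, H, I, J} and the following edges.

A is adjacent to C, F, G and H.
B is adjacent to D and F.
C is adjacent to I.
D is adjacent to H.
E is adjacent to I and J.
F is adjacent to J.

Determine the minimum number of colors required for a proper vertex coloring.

The cycle A-H-D-B-F-A has odd length 5, so it cannot be 2-colored; at least 3 colors are needed.
3 colors suffice: color red → {A, D, I, J}; color blue → {C, E, F, G, H}; color green → {B}. Every edge joins two different colors.

3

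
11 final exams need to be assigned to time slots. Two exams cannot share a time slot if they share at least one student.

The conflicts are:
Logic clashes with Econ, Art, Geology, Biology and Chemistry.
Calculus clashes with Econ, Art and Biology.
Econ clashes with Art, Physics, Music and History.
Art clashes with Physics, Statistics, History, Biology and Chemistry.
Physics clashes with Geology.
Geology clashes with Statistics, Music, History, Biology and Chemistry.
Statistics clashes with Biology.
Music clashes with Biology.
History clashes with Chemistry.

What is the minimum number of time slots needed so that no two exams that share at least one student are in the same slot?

3

Calculus, Econ, Art are mutually in conflict, so at least 3 time slots are needed.
3 time slots suffice: time slot 1 → {Art, Geology}; time slot 2 → {Econ, Biology, Chemistry}; time slot 3 → {Logic, Calculus, Physics, Statistics, Music, History}. No two conflicting exams share a time slot.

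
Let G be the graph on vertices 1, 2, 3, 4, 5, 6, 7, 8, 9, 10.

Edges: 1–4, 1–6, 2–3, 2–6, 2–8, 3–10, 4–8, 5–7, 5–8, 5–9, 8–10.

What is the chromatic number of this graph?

The cycle 6-2-8-4-1-6 has odd length 5, so it cannot be 2-colored; at least 3 colors are needed.
One proper 3-coloring: 1=green, 2=blue, 3=red, 4=blue, 5=blue, 6=red, 7=red, 8=red, 9=red, 10=blue. Every edge joins two different colors.

3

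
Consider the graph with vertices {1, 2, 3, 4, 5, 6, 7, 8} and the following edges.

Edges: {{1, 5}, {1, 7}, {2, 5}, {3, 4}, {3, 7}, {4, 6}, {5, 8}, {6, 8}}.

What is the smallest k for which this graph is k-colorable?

3

The cycle 3-7-1-5-8-6-4-3 has odd length 7, so it cannot be 2-colored; at least 3 colors are needed.
One proper 3-coloring: 1=b, 2=b, 3=b, 4=a, 5=a, 6=c, 7=a, 8=b. Each edge has distinct colors on its endpoints.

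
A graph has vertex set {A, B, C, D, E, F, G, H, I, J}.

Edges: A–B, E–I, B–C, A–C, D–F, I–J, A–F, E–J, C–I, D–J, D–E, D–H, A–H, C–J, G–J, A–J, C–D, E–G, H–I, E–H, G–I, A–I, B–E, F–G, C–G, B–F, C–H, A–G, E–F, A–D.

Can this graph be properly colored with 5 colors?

Yes

The chromatic number is 5. A, C, G, I, J are pairwise adjacent (a clique of size 5), so at least 5 colors are needed.
5 colors suffice: color 1 → {A, E}; color 2 → {C, F}; color 3 → {B, D, I}; color 4 → {G, H}; color 5 → {J}.
That is already a proper 5-coloring.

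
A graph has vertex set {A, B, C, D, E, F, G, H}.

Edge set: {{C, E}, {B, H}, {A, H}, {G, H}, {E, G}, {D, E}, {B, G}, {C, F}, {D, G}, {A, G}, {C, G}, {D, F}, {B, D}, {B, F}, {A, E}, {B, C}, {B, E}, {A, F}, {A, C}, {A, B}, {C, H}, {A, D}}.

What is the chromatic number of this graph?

A, B, C, G, H are mutually adjacent (a clique of size 5), so at least 5 colors are needed.
A valid assignment using 5 colors: A=red, B=blue, C=yellow, D=yellow, E=purple, F=green, G=green, H=purple. Each edge has distinct colors on its endpoints.

5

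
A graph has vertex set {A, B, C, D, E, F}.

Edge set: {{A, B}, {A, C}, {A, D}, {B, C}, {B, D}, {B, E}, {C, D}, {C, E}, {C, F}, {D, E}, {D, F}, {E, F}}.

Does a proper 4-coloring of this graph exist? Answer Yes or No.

Yes

The chromatic number is 4. B, C, D, E form a clique, so at least 4 colors are needed.
4 colors suffice: color 1 → {C}; color 2 → {D}; color 3 → {B, F}; color 4 → {A, E}.
That is already a proper 4-coloring.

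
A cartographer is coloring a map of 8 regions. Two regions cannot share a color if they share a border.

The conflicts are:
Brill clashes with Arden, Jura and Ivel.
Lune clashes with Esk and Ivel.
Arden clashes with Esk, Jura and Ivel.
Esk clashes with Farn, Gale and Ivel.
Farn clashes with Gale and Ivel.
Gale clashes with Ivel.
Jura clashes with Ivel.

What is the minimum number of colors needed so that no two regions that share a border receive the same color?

4

Brill, Arden, Jura, Ivel pairwise conflict, so at least 4 colors are needed.
4 colors suffice: color 1 → {Ivel}; color 2 → {Esk, Jura}; color 3 → {Lune, Arden, Farn}; color 4 → {Brill, Gale}. Every pair that conflicts lands in different colors.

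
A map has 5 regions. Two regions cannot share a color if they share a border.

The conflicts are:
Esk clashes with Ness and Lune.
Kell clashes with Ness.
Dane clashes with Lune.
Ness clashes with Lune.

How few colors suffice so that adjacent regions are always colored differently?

3

Esk, Ness, Lune pairwise conflict, so at least 3 colors are needed.
A valid assignment using 3 colors: Esk=3, Kell=1, Dane=2, Ness=2, Lune=1. Each listed conflict is separated.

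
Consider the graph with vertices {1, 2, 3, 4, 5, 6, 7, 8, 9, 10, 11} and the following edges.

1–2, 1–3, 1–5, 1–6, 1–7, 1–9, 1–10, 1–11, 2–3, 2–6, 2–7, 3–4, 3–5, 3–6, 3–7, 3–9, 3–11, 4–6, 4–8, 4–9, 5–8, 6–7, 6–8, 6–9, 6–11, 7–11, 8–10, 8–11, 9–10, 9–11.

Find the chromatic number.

5

1, 2, 3, 6, 7 are pairwise adjacent (a clique of size 5), so at least 5 colors are needed.
5 colors suffice: color a → {3, 8}; color b → {1, 4}; color c → {5, 6, 10}; color d → {7, 9}; color e → {2, 11}. Each edge has distinct colors on its endpoints.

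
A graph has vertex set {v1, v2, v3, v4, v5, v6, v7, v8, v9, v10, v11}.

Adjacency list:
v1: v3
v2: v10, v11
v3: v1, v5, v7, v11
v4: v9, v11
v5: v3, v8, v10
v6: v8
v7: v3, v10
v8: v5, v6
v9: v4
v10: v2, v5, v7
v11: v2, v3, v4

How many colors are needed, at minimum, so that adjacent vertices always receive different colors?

The cycle v5-v3-v11-v2-v10-v5 has odd length 5, so it cannot be 2-colored; at least 3 colors are needed.
3 colors suffice: v1=B, v2=G, v3=R, v4=R, v5=B, v6=B, v7=B, v8=R, v9=B, v10=R, v11=B. Every edge joins two different colors.

3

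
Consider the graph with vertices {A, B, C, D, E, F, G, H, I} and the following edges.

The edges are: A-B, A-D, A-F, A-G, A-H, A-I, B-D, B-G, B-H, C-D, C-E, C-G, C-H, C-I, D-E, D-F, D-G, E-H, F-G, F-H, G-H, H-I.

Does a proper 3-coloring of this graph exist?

A, B, G, H are mutually adjacent (a clique of size 4), so at least 4 colors are needed.
So 3 colors are not enough.

No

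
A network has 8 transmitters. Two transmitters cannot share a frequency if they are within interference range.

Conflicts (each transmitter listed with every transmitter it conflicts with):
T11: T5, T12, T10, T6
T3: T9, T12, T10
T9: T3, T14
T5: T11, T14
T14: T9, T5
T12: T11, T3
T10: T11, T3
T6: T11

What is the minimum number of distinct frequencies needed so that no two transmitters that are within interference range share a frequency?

T11 and T6 conflict, so at least 2 frequencies are needed.
2 frequencies suffice: T11=1, T3=1, T9=2, T5=2, T14=1, T12=2, T10=2, T6=2. Each listed conflict is separated.

2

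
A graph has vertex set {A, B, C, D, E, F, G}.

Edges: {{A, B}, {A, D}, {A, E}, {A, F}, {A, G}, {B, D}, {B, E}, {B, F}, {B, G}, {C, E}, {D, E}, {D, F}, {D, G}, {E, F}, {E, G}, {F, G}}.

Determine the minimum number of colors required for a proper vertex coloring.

6

A, B, D, E, F, G form a clique, so at least 6 colors are needed.
One proper 6-coloring: A=3, B=5, C=2, D=6, E=1, F=4, G=2. No two adjacent vertices share a color.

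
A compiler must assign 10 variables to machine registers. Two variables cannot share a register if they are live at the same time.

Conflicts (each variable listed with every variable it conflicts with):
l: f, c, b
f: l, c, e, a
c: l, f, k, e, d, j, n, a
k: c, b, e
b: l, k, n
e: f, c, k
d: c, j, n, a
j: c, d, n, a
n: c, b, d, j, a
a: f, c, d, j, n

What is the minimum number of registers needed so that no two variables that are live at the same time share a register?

c, d, j, n, a all conflict with each other, so at least 5 registers are needed.
5 registers suffice: l=3, f=2, c=1, k=2, b=1, e=3, d=4, j=5, n=2, a=3. Every pair that conflicts lands in different registers.

5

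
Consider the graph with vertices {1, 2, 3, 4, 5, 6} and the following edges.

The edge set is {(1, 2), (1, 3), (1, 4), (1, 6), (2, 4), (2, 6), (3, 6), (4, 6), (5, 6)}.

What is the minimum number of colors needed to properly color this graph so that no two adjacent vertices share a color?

1, 2, 4, 6 are pairwise adjacent (a clique of size 4), so at least 4 colors are needed.
4 colors suffice: color red → {6}; color blue → {1, 5}; color green → {2, 3}; color yellow → {4}. No two adjacent vertices share a color.

4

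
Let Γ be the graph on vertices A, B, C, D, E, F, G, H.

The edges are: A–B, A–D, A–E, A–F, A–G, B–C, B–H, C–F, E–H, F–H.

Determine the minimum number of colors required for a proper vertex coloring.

2

A and B are adjacent, so at least 2 colors are needed.
A valid assignment using 2 colors: A=1, B=2, C=1, D=2, E=2, F=2, G=2, H=1. No two adjacent vertices share a color.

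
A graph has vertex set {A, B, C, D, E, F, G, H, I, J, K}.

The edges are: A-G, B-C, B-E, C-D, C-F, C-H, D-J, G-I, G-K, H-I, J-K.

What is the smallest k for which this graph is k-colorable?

3

The cycle K-J-D-C-H-I-G-K has odd length 7, so it cannot be 2-colored; at least 3 colors are needed.
3 colors suffice: A=blue, B=blue, C=red, D=blue, E=red, F=blue, G=red, H=blue, I=green, J=red, K=blue. No two adjacent vertices share a color.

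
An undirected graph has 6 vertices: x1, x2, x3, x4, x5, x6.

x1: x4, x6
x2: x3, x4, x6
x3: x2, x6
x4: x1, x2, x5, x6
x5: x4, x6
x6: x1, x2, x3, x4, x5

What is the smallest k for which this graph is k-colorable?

3

x2, x3, x6 are pairwise adjacent, so at least 3 colors are needed.
A valid assignment using 3 colors: x1=green, x2=green, x3=blue, x4=blue, x5=green, x6=red. Each edge has distinct colors on its endpoints.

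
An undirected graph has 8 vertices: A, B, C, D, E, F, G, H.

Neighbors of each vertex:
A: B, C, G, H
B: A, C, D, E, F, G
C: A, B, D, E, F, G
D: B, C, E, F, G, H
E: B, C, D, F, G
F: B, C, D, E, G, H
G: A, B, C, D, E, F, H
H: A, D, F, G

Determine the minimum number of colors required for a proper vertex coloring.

6

B, C, D, E, F, G are mutually adjacent (a clique of size 6), so at least 6 colors are needed.
One proper 6-coloring: A=3, B=4, C=2, D=3, E=6, F=5, G=1, H=2. Every edge joins two different colors.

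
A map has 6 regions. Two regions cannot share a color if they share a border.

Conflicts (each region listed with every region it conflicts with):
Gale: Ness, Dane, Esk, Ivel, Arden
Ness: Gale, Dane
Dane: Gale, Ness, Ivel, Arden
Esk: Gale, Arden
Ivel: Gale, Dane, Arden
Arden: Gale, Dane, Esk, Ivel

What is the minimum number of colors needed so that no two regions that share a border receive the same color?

4

Gale, Dane, Ivel, Arden are mutually in conflict, so at least 4 colors are needed.
4 colors suffice: color 1 → {Gale}; color 2 → {Ness, Arden}; color 3 → {Dane, Esk}; color 4 → {Ivel}. Every pair that conflicts lands in different colors.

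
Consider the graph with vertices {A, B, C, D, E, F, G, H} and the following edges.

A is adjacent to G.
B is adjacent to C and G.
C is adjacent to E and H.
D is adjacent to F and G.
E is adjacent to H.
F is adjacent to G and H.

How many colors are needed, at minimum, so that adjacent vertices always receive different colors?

3

D, F, G are mutually adjacent, so at least 3 colors are needed.
A valid assignment using 3 colors: A=blue, B=blue, C=red, D=green, E=blue, F=blue, G=red, H=green. Every edge joins two different colors.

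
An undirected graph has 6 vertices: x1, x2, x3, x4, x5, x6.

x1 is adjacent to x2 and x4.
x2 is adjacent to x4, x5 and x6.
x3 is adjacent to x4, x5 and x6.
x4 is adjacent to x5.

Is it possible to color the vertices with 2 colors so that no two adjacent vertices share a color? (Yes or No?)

No

x1, x2, x4 are mutually adjacent, so at least 3 colors are needed.
So 2 colors are not enough.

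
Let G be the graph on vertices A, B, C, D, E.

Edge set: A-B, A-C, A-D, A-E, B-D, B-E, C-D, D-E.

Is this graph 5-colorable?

The chromatic number is 4. A, B, D, E are pairwise adjacent (a clique of size 4), so at least 4 colors are needed.
4 colors suffice: color 1 → {D}; color 2 → {A}; color 3 → {B, C}; color 4 → {E}.
Since 5 ≥ 4, a proper 5-coloring certainly exists.

Yes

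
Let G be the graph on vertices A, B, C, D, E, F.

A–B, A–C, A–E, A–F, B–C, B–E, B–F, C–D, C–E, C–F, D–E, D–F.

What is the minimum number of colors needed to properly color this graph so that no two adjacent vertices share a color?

A, B, C, E are pairwise adjacent (a clique of size 4), so at least 4 colors are needed.
4 colors suffice: color 1 → {C}; color 2 → {A, D}; color 3 → {E, F}; color 4 → {B}. Each edge has distinct colors on its endpoints.

4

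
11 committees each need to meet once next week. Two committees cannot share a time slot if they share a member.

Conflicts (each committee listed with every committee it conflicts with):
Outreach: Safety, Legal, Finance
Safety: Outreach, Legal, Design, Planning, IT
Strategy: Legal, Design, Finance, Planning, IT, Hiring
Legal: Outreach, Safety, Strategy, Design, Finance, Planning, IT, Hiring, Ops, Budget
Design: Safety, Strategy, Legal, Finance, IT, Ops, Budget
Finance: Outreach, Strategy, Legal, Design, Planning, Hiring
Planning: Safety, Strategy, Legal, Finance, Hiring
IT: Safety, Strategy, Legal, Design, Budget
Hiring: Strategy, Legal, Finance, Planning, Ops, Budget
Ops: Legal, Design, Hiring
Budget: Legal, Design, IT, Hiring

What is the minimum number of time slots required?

Strategy, Legal, Finance, Planning, Hiring all conflict with each other, so at least 5 time slots are needed.
5 time slots suffice: Outreach=2, Safety=3, Strategy=4, Legal=1, Design=2, Finance=3, Planning=5, IT=5, Hiring=2, Ops=3, Budget=3. Every pair that conflicts lands in different time slots.

5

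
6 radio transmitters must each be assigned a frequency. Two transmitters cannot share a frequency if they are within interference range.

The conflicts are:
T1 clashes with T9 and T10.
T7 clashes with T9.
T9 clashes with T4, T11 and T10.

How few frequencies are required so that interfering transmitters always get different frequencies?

3

T1, T9, T10 pairwise conflict, so at least 3 frequencies are needed.
3 frequencies suffice: frequency 1 → {T9}; frequency 2 → {T1, T7, T4, T11}; frequency 3 → {T10}. Each listed conflict is separated.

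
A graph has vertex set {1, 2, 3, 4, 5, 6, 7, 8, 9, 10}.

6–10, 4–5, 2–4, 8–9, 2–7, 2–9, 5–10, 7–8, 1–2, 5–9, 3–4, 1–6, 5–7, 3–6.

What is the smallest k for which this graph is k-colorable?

3

The cycle 4-2-1-6-3-4 has odd length 5, so it cannot be 2-colored; at least 3 colors are needed.
A valid assignment using 3 colors: 1=blue, 2=red, 3=green, 4=blue, 5=red, 6=red, 7=blue, 8=red, 9=blue, 10=blue. Every edge joins two different colors.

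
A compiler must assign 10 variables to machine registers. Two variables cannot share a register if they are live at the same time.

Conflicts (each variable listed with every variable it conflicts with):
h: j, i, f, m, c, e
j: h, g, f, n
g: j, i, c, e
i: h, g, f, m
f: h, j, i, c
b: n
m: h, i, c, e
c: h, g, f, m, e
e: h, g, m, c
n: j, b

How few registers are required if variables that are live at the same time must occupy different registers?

h, m, c, e are mutually in conflict, so at least 4 registers are needed.
4 registers suffice: register 1 → {h, g, n}; register 2 → {j, i, b, c}; register 3 → {f, e}; register 4 → {m}. Every pair that conflicts lands in different registers.

4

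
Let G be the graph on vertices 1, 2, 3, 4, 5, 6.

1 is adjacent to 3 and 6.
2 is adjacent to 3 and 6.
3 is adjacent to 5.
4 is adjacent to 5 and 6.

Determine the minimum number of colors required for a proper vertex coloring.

3

The cycle 2-3-5-4-6-2 has odd length 5, so it cannot be 2-colored; at least 3 colors are needed.
3 colors suffice: 1=blue, 2=blue, 3=red, 4=green, 5=blue, 6=red. Every edge joins two different colors.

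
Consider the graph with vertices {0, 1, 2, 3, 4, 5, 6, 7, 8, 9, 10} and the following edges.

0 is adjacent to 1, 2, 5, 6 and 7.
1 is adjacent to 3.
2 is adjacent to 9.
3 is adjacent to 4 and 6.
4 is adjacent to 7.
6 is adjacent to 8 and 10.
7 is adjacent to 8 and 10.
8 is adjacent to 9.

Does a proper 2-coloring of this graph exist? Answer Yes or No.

No

The cycle 4-7-0-6-3-4 has odd length 5, so it cannot be 2-colored; at least 3 colors are needed.
So 2 colors are not enough.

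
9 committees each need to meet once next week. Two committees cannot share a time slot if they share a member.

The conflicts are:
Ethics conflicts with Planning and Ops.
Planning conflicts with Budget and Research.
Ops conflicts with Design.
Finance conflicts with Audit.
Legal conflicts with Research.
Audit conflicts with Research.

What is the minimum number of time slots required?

2

Finance and Audit conflict, so at least 2 time slots are needed.
2 time slots suffice: time slot 1 → {Planning, Ops, Legal, Audit}; time slot 2 → {Ethics, Design, Finance, Budget, Research}. Each listed conflict is separated.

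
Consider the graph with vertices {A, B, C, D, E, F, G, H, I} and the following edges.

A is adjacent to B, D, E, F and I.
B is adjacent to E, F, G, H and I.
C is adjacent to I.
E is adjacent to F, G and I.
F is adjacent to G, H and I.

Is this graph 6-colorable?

The chromatic number is 5. A, B, E, F, I are mutually adjacent (a clique of size 5), so at least 5 colors are needed.
5 colors suffice: color 1 → {C, D, F}; color 2 → {B}; color 3 → {G, H, I}; color 4 → {A}; color 5 → {E}.
Since 6 ≥ 5, a proper 6-coloring certainly exists.

Yes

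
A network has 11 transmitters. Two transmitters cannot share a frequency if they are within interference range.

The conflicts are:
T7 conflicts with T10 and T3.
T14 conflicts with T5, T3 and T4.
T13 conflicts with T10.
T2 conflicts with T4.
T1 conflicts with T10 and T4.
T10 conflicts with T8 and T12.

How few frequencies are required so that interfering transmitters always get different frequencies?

2

T13 and T10 conflict, so at least 2 frequencies are needed.
2 frequencies suffice: frequency 1 → {T5, T10, T3, T4}; frequency 2 → {T7, T14, T13, T2, T1, T8, T12}. Each listed conflict is separated.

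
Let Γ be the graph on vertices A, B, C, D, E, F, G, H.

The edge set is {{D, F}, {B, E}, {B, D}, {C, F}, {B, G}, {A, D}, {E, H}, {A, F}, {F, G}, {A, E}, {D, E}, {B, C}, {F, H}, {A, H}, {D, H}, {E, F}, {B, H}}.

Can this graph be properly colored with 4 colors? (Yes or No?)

No

A, D, E, F, H form a clique, so at least 5 colors are needed.
So 4 colors are not enough.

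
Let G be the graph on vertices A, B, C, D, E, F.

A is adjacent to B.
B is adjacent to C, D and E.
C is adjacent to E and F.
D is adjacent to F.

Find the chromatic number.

3

B, C, E form a triangle, so at least 3 colors are needed.
3 colors suffice: color 1 → {B, F}; color 2 → {A, C, D}; color 3 → {E}. Each edge has distinct colors on its endpoints.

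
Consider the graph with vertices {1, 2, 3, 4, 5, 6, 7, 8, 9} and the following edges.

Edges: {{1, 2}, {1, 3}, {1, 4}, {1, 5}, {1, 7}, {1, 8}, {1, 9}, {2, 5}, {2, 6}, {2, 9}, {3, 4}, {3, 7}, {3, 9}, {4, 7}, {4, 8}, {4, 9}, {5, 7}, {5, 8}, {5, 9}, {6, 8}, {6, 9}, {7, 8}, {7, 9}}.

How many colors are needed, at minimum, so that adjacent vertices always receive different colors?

1, 3, 4, 7, 9 form a clique, so at least 5 colors are needed.
5 colors suffice: 1=red, 2=green, 3=purple, 4=yellow, 5=yellow, 6=red, 7=green, 8=blue, 9=blue. No two adjacent vertices share a color.

5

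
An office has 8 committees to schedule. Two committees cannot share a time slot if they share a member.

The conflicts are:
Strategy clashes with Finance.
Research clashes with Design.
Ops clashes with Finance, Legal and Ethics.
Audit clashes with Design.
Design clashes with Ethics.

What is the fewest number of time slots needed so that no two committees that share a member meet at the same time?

2

Audit and Design conflict, so at least 2 time slots are needed.
2 time slots suffice: time slot 1 → {Strategy, Ops, Design}; time slot 2 → {Research, Finance, Legal, Audit, Ethics}. Every pair that conflicts lands in different time slots.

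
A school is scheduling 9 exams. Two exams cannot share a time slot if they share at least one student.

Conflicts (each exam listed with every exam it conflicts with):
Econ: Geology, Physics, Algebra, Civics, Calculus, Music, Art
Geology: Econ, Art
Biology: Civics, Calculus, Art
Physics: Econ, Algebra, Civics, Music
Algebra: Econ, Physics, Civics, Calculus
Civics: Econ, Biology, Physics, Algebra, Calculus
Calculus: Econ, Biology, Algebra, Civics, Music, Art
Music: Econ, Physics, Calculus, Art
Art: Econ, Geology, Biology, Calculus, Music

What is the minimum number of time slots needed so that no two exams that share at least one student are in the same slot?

Econ, Algebra, Civics, Calculus pairwise conflict, so at least 4 time slots are needed.
Using 4 time slots: Econ=1, Geology=2, Biology=1, Physics=2, Algebra=4, Civics=3, Calculus=2, Music=4, Art=3. Every pair that conflicts lands in different time slots.

4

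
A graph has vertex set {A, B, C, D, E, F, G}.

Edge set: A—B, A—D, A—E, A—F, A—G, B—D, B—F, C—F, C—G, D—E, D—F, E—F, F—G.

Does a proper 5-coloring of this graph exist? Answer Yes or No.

Yes

The chromatic number is 4. A, B, D, F are mutually adjacent (a clique of size 4), so at least 4 colors are needed.
4 colors suffice: color red → {F}; color blue → {A, C}; color green → {D, G}; color yellow → {B, E}.
Since 5 ≥ 4, a proper 5-coloring certainly exists.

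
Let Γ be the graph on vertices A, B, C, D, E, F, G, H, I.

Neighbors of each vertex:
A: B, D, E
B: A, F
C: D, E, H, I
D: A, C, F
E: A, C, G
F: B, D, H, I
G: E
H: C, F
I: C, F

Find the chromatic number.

2

A and B are adjacent, so at least 2 colors are needed.
2 colors suffice: color 1 → {A, C, F, G}; color 2 → {B, D, E, H, I}. Every edge joins two different colors.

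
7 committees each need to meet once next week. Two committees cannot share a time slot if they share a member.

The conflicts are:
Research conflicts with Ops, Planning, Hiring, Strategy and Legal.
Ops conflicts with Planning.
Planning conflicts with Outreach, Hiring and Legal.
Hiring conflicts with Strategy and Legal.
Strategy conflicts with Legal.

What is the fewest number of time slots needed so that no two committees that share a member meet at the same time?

4

Research, Hiring, Strategy, Legal are mutually in conflict, so at least 4 time slots are needed.
4 time slots suffice: time slot 1 → {Planning, Strategy}; time slot 2 → {Research, Outreach}; time slot 3 → {Ops, Legal}; time slot 4 → {Hiring}. No two conflicting committees share a time slot.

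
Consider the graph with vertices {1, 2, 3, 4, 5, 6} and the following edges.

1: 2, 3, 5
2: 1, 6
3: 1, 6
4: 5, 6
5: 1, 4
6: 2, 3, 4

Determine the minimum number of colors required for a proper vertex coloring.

3

The cycle 6-4-5-1-3-6 has odd length 5, so it cannot be 2-colored; at least 3 colors are needed.
A valid assignment using 3 colors: 1=a, 2=b, 3=b, 4=c, 5=b, 6=a. Every edge joins two different colors.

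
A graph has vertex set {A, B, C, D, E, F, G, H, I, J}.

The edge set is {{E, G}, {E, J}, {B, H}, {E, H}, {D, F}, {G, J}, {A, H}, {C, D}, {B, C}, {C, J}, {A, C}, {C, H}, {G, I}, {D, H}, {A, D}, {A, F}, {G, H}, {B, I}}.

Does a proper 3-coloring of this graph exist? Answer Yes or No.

A, C, D, H are pairwise adjacent (a clique of size 4), so at least 4 colors are needed.
So 3 colors are not enough.

No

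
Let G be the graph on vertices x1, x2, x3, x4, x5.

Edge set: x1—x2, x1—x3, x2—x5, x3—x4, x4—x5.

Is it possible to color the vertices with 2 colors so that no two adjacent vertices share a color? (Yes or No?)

No

The cycle x4-x5-x2-x1-x3-x4 has odd length 5, so it cannot be 2-colored; at least 3 colors are needed.
So 2 colors are not enough.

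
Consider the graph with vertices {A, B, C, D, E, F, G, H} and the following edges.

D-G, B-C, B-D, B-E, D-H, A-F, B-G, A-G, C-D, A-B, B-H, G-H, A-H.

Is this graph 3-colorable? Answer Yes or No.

No

A, B, G, H are pairwise adjacent (a clique of size 4), so at least 4 colors are needed.
So 3 colors are not enough.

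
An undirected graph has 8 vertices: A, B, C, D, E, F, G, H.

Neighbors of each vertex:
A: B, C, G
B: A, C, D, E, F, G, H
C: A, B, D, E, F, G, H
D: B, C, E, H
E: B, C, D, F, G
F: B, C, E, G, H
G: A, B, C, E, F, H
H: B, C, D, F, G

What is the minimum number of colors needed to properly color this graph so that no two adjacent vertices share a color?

5

B, C, E, F, G are pairwise adjacent (a clique of size 5), so at least 5 colors are needed.
5 colors suffice: color 1 → {B}; color 2 → {C}; color 3 → {D, G}; color 4 → {A, E, H}; color 5 → {F}. Each edge has distinct colors on its endpoints.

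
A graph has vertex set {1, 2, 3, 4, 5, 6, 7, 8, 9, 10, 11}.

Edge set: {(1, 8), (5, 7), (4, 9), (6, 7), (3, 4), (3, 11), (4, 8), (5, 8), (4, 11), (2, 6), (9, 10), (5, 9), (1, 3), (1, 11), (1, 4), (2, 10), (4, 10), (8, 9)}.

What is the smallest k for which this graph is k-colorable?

1, 3, 4, 11 are mutually adjacent (a clique of size 4), so at least 4 colors are needed.
4 colors suffice: 1=b, 2=a, 3=d, 4=a, 5=a, 6=c, 7=b, 8=c, 9=b, 10=c, 11=c. Each edge has distinct colors on its endpoints.

4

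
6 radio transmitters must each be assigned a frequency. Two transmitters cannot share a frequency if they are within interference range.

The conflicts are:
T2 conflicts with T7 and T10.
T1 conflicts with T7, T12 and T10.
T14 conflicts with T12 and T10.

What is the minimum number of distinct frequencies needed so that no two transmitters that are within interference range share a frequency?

T1 and T7 conflict, so at least 2 frequencies are needed.
A valid assignment using 2 frequencies: T2=1, T1=1, T14=1, T7=2, T12=2, T10=2. No two conflicting transmitters share a frequency.

2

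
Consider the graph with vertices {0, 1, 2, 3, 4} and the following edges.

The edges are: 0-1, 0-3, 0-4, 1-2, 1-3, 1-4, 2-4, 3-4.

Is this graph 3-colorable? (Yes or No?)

No

0, 1, 3, 4 are mutually adjacent (a clique of size 4), so at least 4 colors are needed.
So 3 colors are not enough.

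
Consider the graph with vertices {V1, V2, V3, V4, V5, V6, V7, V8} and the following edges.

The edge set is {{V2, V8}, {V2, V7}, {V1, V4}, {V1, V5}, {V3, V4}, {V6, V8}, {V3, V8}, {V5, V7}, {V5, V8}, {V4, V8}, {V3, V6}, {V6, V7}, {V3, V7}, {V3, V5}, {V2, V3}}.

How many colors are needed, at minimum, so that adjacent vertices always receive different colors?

3

V2, V3, V8 are mutually adjacent, so at least 3 colors are needed.
A valid assignment using 3 colors: V1=1, V2=3, V3=1, V4=3, V5=3, V6=3, V7=2, V8=2. Each edge has distinct colors on its endpoints.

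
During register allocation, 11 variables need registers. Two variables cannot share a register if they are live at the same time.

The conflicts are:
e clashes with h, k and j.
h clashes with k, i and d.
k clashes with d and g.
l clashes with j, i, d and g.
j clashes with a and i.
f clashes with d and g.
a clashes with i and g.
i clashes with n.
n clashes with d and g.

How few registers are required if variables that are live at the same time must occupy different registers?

3

h, k, d pairwise conflict, so at least 3 registers are needed.
3 registers suffice: register 1 → {e, i, d, g}; register 2 → {h, j, f, n}; register 3 → {k, l, a}. Each listed conflict is separated.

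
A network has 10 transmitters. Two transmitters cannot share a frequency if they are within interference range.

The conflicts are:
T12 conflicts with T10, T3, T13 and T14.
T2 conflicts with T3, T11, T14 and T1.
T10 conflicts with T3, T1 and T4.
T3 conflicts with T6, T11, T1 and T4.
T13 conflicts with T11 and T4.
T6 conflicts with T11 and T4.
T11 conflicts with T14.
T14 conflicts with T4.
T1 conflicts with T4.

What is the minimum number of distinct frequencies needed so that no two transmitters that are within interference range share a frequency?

4

T10, T3, T1, T4 pairwise conflict, so at least 4 frequencies are needed.
4 frequencies suffice: T12=2, T2=3, T10=3, T3=1, T13=1, T6=3, T11=2, T14=1, T1=4, T4=2. No two conflicting transmitters share a frequency.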